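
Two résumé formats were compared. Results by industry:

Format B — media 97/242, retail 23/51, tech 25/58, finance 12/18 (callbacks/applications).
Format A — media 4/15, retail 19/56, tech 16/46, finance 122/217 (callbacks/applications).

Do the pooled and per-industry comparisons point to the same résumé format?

Media: Format B 97/242 = 40.1%, Format A 4/15 = 26.7% → Format B
Retail: Format B 23/51 = 45.1%, Format A 19/56 = 33.9% → Format B
Tech: Format B 25/58 = 43.1%, Format A 16/46 = 34.8% → Format B
Finance: Format B 12/18 = 66.7%, Format A 122/217 = 56.2% → Format B
Overall: Format B 157/369 = 42.5%, Format A 161/334 = 48.2% → Format A
Format B wins each industry group but Format A wins overall — the comparison reverses. Format B's applications skew toward media, which has a lower base rate.

No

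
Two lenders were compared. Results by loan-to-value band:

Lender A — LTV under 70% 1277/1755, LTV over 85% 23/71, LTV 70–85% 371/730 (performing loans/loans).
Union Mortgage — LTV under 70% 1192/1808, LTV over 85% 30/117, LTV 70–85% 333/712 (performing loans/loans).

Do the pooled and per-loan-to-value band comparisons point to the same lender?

LTV under 70%: Lender A 1277/1755 = 72.8%, Union Mortgage 1192/1808 = 65.9% → Lender A
LTV over 85%: Lender A 23/71 = 32.4%, Union Mortgage 30/117 = 25.6% → Lender A
LTV 70–85%: Lender A 371/730 = 50.8%, Union Mortgage 333/712 = 46.8% → Lender A
Overall: Lender A 1671/2556 = 65.4%, Union Mortgage 1555/2637 = 59.0% → Lender A
Lender A wins overall and in every loan-to-value group — no reversal.

Yes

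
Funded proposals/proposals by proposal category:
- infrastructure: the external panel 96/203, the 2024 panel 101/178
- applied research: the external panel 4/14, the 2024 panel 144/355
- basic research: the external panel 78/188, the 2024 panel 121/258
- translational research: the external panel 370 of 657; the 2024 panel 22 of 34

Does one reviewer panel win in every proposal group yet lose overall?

Yes

Infrastructure: the external panel 96/203 = 47.3%, the 2024 panel 101/178 = 56.7% → the 2024 panel
Applied research: the external panel 4/14 = 28.6%, the 2024 panel 144/355 = 40.6% → the 2024 panel
Basic research: the external panel 78/188 = 41.5%, the 2024 panel 121/258 = 46.9% → the 2024 panel
Translational research: the external panel 370/657 = 56.3%, the 2024 panel 22/34 = 64.7% → the 2024 panel
Overall: the external panel 548/1062 = 51.6%, the 2024 panel 388/825 = 47.0% → the external panel
The 2024 panel wins each proposal group but the external panel wins overall — the comparison reverses. The 2024 panel's proposals skew toward applied research, which has a lower base rate.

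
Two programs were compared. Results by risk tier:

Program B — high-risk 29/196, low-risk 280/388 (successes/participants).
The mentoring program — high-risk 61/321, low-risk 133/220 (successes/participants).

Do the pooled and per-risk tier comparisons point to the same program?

No

High-risk: Program B 29/196 = 14.8%, the mentoring program 61/321 = 19.0% → the mentoring program
Low-risk: Program B 280/388 = 72.2%, the mentoring program 133/220 = 60.5% → Program B
Overall: Program B 309/584 = 52.9%, the mentoring program 194/541 = 35.9% → Program B
Neither sweeps: Program B wins 1 of 2 groups, the mentoring program wins 1. Program B wins overall but not every group — no Simpson reversal.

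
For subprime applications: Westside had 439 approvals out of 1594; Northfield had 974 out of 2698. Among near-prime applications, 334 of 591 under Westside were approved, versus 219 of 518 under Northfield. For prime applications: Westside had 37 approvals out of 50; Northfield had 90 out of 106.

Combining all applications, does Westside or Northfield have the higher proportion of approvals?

Northfield

Subprime: Westside 439/1594 = 27.5%, Northfield 974/2698 = 36.1% → Northfield
Near-prime: Westside 334/591 = 56.5%, Northfield 219/518 = 42.3% → Westside
Prime: Westside 37/50 = 74.0%, Northfield 90/106 = 84.9% → Northfield
Overall: Westside 810/2235 = 36.2%, Northfield 1283/3322 = 38.6% → Northfield
(Neither sweeps every credit group, but Northfield has the higher pooled rate.)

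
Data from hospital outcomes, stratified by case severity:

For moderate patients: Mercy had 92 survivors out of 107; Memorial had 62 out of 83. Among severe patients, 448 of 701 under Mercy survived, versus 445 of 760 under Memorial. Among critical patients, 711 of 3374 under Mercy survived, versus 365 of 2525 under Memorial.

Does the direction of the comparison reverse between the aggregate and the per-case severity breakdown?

Moderate: Mercy 92/107 = 86.0%, Memorial 62/83 = 74.7% → Mercy
Severe: Mercy 448/701 = 63.9%, Memorial 445/760 = 58.6% → Mercy
Critical: Mercy 711/3374 = 21.1%, Memorial 365/2525 = 14.5% → Mercy
Overall: Mercy 1251/4182 = 29.9%, Memorial 872/3368 = 25.9% → Mercy
Mercy wins overall and in every case group — no reversal.

No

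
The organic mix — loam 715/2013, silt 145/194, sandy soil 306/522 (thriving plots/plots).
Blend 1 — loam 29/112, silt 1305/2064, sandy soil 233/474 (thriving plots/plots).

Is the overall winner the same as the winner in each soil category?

Loam: the organic mix 715/2013 = 35.5%, Blend 1 29/112 = 25.9% → the organic mix
Silt: the organic mix 145/194 = 74.7%, Blend 1 1305/2064 = 63.2% → the organic mix
Sandy soil: the organic mix 306/522 = 58.6%, Blend 1 233/474 = 49.2% → the organic mix
Overall: the organic mix 1166/2729 = 42.7%, Blend 1 1567/2650 = 59.1% → Blend 1
The organic mix wins each soil group but Blend 1 wins overall — the comparison reverses. The organic mix's plots skew toward loam, which has a lower base rate.

No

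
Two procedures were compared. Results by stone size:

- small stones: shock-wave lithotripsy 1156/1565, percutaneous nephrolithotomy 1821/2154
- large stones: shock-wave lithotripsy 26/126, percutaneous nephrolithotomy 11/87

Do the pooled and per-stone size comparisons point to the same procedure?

No

Small stones: shock-wave lithotripsy 1156/1565 = 73.9%, percutaneous nephrolithotomy 1821/2154 = 84.5% → percutaneous nephrolithotomy
Large stones: shock-wave lithotripsy 26/126 = 20.6%, percutaneous nephrolithotomy 11/87 = 12.6% → shock-wave lithotripsy
Overall: shock-wave lithotripsy 1182/1691 = 69.9%, percutaneous nephrolithotomy 1832/2241 = 81.7% → percutaneous nephrolithotomy
Neither sweeps: shock-wave lithotripsy wins 1 of 2 groups, percutaneous nephrolithotomy wins 1. Percutaneous nephrolithotomy wins overall but not every group — no Simpson reversal.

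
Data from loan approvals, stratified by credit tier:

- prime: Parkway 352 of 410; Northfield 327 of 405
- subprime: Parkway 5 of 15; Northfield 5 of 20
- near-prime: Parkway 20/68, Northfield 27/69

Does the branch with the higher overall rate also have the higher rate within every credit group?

No

Prime: Parkway 352/410 = 85.9%, Northfield 327/405 = 80.7% → Parkway
Subprime: Parkway 5/15 = 33.3%, Northfield 5/20 = 25.0% → Parkway
Near-prime: Parkway 20/68 = 29.4%, Northfield 27/69 = 39.1% → Northfield
Overall: Parkway 377/493 = 76.5%, Northfield 359/494 = 72.7% → Parkway
Neither sweeps: Parkway wins 2 of 3 groups, Northfield wins 1. Parkway wins overall but not every group — no Simpson reversal.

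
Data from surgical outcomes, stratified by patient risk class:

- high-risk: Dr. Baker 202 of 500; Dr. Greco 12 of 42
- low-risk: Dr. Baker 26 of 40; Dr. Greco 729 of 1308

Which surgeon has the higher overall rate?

High-risk: Dr. Baker 202/500 = 40.4%, Dr. Greco 12/42 = 28.6% → Dr. Baker
Low-risk: Dr. Baker 26/40 = 65.0%, Dr. Greco 729/1308 = 55.7% → Dr. Baker
Overall: Dr. Baker 228/540 = 42.2%, Dr. Greco 741/1350 = 54.9% → Dr. Greco
(Dr. Baker wins every patient risk group but Dr. Greco wins overall — Dr. Baker's operations skew toward the low-rate high-risk group.)

Dr. Greco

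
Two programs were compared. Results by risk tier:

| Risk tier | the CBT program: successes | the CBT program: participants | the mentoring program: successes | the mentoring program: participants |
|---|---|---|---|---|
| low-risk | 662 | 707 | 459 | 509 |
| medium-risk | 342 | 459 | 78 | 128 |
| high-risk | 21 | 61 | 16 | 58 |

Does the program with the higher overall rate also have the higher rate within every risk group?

Low-risk: the CBT program 662/707 = 93.6%, the mentoring program 459/509 = 90.2% → the CBT program
Medium-risk: the CBT program 342/459 = 74.5%, the mentoring program 78/128 = 60.9% → the CBT program
High-risk: the CBT program 21/61 = 34.4%, the mentoring program 16/58 = 27.6% → the CBT program
Overall: the CBT program 1025/1227 = 83.5%, the mentoring program 553/695 = 79.6% → the CBT program
The CBT program wins overall and in every risk group — no reversal.

Yes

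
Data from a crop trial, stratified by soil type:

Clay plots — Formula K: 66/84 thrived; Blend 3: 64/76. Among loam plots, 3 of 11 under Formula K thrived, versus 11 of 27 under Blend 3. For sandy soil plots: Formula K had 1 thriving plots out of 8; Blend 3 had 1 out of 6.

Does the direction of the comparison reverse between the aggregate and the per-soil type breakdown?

Clay: Formula K 66/84 = 78.6%, Blend 3 64/76 = 84.2% → Blend 3
Loam: Formula K 3/11 = 27.3%, Blend 3 11/27 = 40.7% → Blend 3
Sandy soil: Formula K 1/8 = 12.5%, Blend 3 1/6 = 16.7% → Blend 3
Overall: Formula K 70/103 = 68.0%, Blend 3 76/109 = 69.7% → Blend 3
Blend 3 wins overall and in every soil group — no reversal.

No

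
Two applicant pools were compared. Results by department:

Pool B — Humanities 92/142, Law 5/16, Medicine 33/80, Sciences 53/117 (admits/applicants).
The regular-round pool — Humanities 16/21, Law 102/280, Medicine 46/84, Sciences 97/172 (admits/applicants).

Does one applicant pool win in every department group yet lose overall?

Humanities: Pool B 92/142 = 64.8%, the regular-round pool 16/21 = 76.2% → the regular-round pool
Law: Pool B 5/16 = 31.2%, the regular-round pool 102/280 = 36.4% → the regular-round pool
Medicine: Pool B 33/80 = 41.2%, the regular-round pool 46/84 = 54.8% → the regular-round pool
Sciences: Pool B 53/117 = 45.3%, the regular-round pool 97/172 = 56.4% → the regular-round pool
Overall: Pool B 183/355 = 51.5%, the regular-round pool 261/557 = 46.9% → Pool B
The regular-round pool wins each department group but Pool B wins overall — the comparison reverses. The regular-round pool's applicants skew toward Law, which has a lower base rate.

Yes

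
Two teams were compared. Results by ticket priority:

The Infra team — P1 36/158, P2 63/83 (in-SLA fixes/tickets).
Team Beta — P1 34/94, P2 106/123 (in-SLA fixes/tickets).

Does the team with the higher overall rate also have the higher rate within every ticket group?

Yes

P1: the Infra team 36/158 = 22.8%, Team Beta 34/94 = 36.2% → Team Beta
P2: the Infra team 63/83 = 75.9%, Team Beta 106/123 = 86.2% → Team Beta
Overall: the Infra team 99/241 = 41.1%, Team Beta 140/217 = 64.5% → Team Beta
Team Beta wins overall and in every ticket group — no reversal.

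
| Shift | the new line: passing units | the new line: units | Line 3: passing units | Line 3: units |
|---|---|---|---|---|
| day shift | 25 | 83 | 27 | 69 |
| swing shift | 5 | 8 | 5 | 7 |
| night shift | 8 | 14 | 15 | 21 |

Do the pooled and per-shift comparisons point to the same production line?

Day shift: the new line 25/83 = 30.1%, Line 3 27/69 = 39.1% → Line 3
Swing shift: the new line 5/8 = 62.5%, Line 3 5/7 = 71.4% → Line 3
Night shift: the new line 8/14 = 57.1%, Line 3 15/21 = 71.4% → Line 3
Overall: the new line 38/105 = 36.2%, Line 3 47/97 = 48.5% → Line 3
Line 3 wins overall and in every shift group — no reversal.

Yes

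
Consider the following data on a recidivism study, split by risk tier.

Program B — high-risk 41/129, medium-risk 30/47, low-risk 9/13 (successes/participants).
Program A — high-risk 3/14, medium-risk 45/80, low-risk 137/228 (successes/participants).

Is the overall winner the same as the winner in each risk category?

High-risk: Program B 41/129 = 31.8%, Program A 3/14 = 21.4% → Program B
Medium-risk: Program B 30/47 = 63.8%, Program A 45/80 = 56.2% → Program B
Low-risk: Program B 9/13 = 69.2%, Program A 137/228 = 60.1% → Program B
Overall: Program B 80/189 = 42.3%, Program A 185/322 = 57.5% → Program A
Program B wins each risk group but Program A wins overall — the comparison reverses. Program B's participants skew toward high-risk, which has a lower base rate.

No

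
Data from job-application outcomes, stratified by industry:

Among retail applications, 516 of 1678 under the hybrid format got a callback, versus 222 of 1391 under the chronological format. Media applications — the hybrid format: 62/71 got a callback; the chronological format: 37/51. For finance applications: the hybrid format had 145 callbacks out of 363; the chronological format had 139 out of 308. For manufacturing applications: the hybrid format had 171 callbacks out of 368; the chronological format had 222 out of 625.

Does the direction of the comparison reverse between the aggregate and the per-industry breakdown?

No

Retail: the hybrid format 516/1678 = 30.8%, the chronological format 222/1391 = 16.0% → the hybrid format
Media: the hybrid format 62/71 = 87.3%, the chronological format 37/51 = 72.5% → the hybrid format
Finance: the hybrid format 145/363 = 39.9%, the chronological format 139/308 = 45.1% → the chronological format
Manufacturing: the hybrid format 171/368 = 46.5%, the chronological format 222/625 = 35.5% → the hybrid format
Overall: the hybrid format 894/2480 = 36.0%, the chronological format 620/2375 = 26.1% → the hybrid format
Neither sweeps: the hybrid format wins 3 of 4 groups, the chronological format wins 1. The hybrid format wins overall but not every group — no Simpson reversal.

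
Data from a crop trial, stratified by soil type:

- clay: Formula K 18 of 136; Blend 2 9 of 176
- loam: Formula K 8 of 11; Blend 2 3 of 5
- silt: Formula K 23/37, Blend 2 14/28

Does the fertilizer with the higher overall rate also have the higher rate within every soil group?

Clay: Formula K 18/136 = 13.2%, Blend 2 9/176 = 5.1% → Formula K
Loam: Formula K 8/11 = 72.7%, Blend 2 3/5 = 60.0% → Formula K
Silt: Formula K 23/37 = 62.2%, Blend 2 14/28 = 50.0% → Formula K
Overall: Formula K 49/184 = 26.6%, Blend 2 26/209 = 12.4% → Formula K
Formula K wins overall and in every soil group — no reversal.

Yes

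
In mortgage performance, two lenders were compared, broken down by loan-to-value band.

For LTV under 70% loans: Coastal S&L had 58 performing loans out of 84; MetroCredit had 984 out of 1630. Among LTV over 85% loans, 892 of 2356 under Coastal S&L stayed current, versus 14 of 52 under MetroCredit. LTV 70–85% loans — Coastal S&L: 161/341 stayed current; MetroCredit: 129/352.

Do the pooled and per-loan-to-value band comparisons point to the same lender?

LTV under 70%: Coastal S&L 58/84 = 69.0%, MetroCredit 984/1630 = 60.4% → Coastal S&L
LTV over 85%: Coastal S&L 892/2356 = 37.9%, MetroCredit 14/52 = 26.9% → Coastal S&L
LTV 70–85%: Coastal S&L 161/341 = 47.2%, MetroCredit 129/352 = 36.6% → Coastal S&L
Overall: Coastal S&L 1111/2781 = 39.9%, MetroCredit 1127/2034 = 55.4% → MetroCredit
Coastal S&L wins each loan-to-value group but MetroCredit wins overall — the comparison reverses. Coastal S&L's loans skew toward LTV over 85%, which has a lower base rate.

No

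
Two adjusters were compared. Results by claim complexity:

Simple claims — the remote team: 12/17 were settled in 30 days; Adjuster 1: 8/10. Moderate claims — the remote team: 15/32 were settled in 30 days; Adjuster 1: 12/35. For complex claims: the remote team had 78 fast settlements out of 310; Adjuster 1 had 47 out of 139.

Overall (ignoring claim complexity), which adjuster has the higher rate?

Adjuster 1

Simple: the remote team 12/17 = 70.6%, Adjuster 1 8/10 = 80.0% → Adjuster 1
Moderate: the remote team 15/32 = 46.9%, Adjuster 1 12/35 = 34.3% → the remote team
Complex: the remote team 78/310 = 25.2%, Adjuster 1 47/139 = 33.8% → Adjuster 1
Overall: the remote team 105/359 = 29.2%, Adjuster 1 67/184 = 36.4% → Adjuster 1
(Neither sweeps every claim group, but Adjuster 1 has the higher pooled rate.)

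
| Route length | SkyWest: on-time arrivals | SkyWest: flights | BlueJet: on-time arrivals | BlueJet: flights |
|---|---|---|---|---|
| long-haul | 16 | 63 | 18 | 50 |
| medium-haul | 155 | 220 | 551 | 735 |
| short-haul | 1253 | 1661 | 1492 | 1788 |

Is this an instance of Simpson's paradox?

Long-haul: SkyWest 16/63 = 25.4%, BlueJet 18/50 = 36.0% → BlueJet
Medium-haul: SkyWest 155/220 = 70.5%, BlueJet 551/735 = 75.0% → BlueJet
Short-haul: SkyWest 1253/1661 = 75.4%, BlueJet 1492/1788 = 83.4% → BlueJet
Overall: SkyWest 1424/1944 = 73.3%, BlueJet 2061/2573 = 80.1% → BlueJet
BlueJet wins overall and in every route group — no reversal.

No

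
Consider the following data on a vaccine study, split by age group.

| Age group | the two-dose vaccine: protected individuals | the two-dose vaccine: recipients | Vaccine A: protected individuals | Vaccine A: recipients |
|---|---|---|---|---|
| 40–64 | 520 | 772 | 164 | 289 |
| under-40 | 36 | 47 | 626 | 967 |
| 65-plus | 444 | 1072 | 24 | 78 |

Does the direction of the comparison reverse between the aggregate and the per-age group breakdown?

Yes

40–64: the two-dose vaccine 520/772 = 67.4%, Vaccine A 164/289 = 56.7% → the two-dose vaccine
Under-40: the two-dose vaccine 36/47 = 76.6%, Vaccine A 626/967 = 64.7% → the two-dose vaccine
65-plus: the two-dose vaccine 444/1072 = 41.4%, Vaccine A 24/78 = 30.8% → the two-dose vaccine
Overall: the two-dose vaccine 1000/1891 = 52.9%, Vaccine A 814/1334 = 61.0% → Vaccine A
The two-dose vaccine wins each age group but Vaccine A wins overall — the comparison reverses. The two-dose vaccine's recipients skew toward 65-plus, which has a lower base rate.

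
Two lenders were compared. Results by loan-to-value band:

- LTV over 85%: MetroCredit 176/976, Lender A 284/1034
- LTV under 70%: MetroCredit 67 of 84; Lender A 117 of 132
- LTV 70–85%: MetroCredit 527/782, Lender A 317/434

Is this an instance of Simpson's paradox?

LTV over 85%: MetroCredit 176/976 = 18.0%, Lender A 284/1034 = 27.5% → Lender A
LTV under 70%: MetroCredit 67/84 = 79.8%, Lender A 117/132 = 88.6% → Lender A
LTV 70–85%: MetroCredit 527/782 = 67.4%, Lender A 317/434 = 73.0% → Lender A
Overall: MetroCredit 770/1842 = 41.8%, Lender A 718/1600 = 44.9% → Lender A
Lender A wins overall and in every loan-to-value group — no reversal.

No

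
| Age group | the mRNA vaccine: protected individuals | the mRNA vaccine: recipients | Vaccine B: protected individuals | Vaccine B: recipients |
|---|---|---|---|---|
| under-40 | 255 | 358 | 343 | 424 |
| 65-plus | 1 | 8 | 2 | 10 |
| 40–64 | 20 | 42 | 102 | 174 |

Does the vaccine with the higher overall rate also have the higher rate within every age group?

Under-40: the mRNA vaccine 255/358 = 71.2%, Vaccine B 343/424 = 80.9% → Vaccine B
65-plus: the mRNA vaccine 1/8 = 12.5%, Vaccine B 2/10 = 20.0% → Vaccine B
40–64: the mRNA vaccine 20/42 = 47.6%, Vaccine B 102/174 = 58.6% → Vaccine B
Overall: the mRNA vaccine 276/408 = 67.6%, Vaccine B 447/608 = 73.5% → Vaccine B
Vaccine B wins overall and in every age group — no reversal.

Yes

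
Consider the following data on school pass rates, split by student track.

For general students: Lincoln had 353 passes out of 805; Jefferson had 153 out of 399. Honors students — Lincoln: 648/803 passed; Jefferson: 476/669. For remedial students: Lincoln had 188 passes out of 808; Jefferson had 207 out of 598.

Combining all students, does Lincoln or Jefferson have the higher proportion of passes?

General: Lincoln 353/805 = 43.9%, Jefferson 153/399 = 38.3% → Lincoln
Honors: Lincoln 648/803 = 80.7%, Jefferson 476/669 = 71.2% → Lincoln
Remedial: Lincoln 188/808 = 23.3%, Jefferson 207/598 = 34.6% → Jefferson
Overall: Lincoln 1189/2416 = 49.2%, Jefferson 836/1666 = 50.2% → Jefferson
(Neither sweeps every student group, but Jefferson has the higher pooled rate.)

Jefferson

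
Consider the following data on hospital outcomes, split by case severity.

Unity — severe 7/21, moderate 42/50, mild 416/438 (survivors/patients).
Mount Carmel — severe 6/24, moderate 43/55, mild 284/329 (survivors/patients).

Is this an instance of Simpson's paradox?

Severe: Unity 7/21 = 33.3%, Mount Carmel 6/24 = 25.0% → Unity
Moderate: Unity 42/50 = 84.0%, Mount Carmel 43/55 = 78.2% → Unity
Mild: Unity 416/438 = 95.0%, Mount Carmel 284/329 = 86.3% → Unity
Overall: Unity 465/509 = 91.4%, Mount Carmel 333/408 = 81.6% → Unity
Unity wins overall and in every case group — no reversal.

No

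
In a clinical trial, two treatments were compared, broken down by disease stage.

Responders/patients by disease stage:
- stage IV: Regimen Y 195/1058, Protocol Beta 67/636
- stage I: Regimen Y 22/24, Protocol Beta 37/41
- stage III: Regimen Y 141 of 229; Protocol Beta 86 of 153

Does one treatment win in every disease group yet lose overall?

Stage IV: Regimen Y 195/1058 = 18.4%, Protocol Beta 67/636 = 10.5% → Regimen Y
Stage I: Regimen Y 22/24 = 91.7%, Protocol Beta 37/41 = 90.2% → Regimen Y
Stage III: Regimen Y 141/229 = 61.6%, Protocol Beta 86/153 = 56.2% → Regimen Y
Overall: Regimen Y 358/1311 = 27.3%, Protocol Beta 190/830 = 22.9% → Regimen Y
Regimen Y wins overall and in every disease group — no reversal.

No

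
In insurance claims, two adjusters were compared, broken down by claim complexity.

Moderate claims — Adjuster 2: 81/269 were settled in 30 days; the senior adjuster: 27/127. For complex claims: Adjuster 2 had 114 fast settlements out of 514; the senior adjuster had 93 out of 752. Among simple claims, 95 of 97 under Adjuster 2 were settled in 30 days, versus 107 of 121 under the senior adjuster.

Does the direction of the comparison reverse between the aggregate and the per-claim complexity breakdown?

Moderate: Adjuster 2 81/269 = 30.1%, the senior adjuster 27/127 = 21.3% → Adjuster 2
Complex: Adjuster 2 114/514 = 22.2%, the senior adjuster 93/752 = 12.4% → Adjuster 2
Simple: Adjuster 2 95/97 = 97.9%, the senior adjuster 107/121 = 88.4% → Adjuster 2
Overall: Adjuster 2 290/880 = 33.0%, the senior adjuster 227/1000 = 22.7% → Adjuster 2
Adjuster 2 wins overall and in every claim group — no reversal.

No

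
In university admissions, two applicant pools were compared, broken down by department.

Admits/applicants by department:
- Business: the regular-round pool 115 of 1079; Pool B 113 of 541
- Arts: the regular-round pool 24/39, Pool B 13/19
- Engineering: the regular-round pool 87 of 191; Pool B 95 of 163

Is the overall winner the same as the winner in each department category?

Yes

Business: the regular-round pool 115/1079 = 10.7%, Pool B 113/541 = 20.9% → Pool B
Arts: the regular-round pool 24/39 = 61.5%, Pool B 13/19 = 68.4% → Pool B
Engineering: the regular-round pool 87/191 = 45.5%, Pool B 95/163 = 58.3% → Pool B
Overall: the regular-round pool 226/1309 = 17.3%, Pool B 221/723 = 30.6% → Pool B
Pool B wins overall and in every department group — no reversal.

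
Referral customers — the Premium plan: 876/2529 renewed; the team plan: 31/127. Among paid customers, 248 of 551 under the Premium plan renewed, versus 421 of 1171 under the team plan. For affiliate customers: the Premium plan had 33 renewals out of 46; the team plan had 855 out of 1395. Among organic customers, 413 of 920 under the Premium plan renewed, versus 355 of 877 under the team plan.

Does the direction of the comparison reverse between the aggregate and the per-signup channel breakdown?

Yes

Referral: the Premium plan 876/2529 = 34.6%, the team plan 31/127 = 24.4% → the Premium plan
Paid: the Premium plan 248/551 = 45.0%, the team plan 421/1171 = 36.0% → the Premium plan
Affiliate: the Premium plan 33/46 = 71.7%, the team plan 855/1395 = 61.3% → the Premium plan
Organic: the Premium plan 413/920 = 44.9%, the team plan 355/877 = 40.5% → the Premium plan
Overall: the Premium plan 1570/4046 = 38.8%, the team plan 1662/3570 = 46.6% → the team plan
The Premium plan wins each signup group but the team plan wins overall — the comparison reverses. The Premium plan's customers skew toward referral, which has a lower base rate.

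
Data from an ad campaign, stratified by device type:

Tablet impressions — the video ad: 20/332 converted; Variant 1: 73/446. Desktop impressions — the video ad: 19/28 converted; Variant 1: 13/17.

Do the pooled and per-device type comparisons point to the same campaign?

Yes

Tablet: the video ad 20/332 = 6.0%, Variant 1 73/446 = 16.4% → Variant 1
Desktop: the video ad 19/28 = 67.9%, Variant 1 13/17 = 76.5% → Variant 1
Overall: the video ad 39/360 = 10.8%, Variant 1 86/463 = 18.6% → Variant 1
Variant 1 wins overall and in every device group — no reversal.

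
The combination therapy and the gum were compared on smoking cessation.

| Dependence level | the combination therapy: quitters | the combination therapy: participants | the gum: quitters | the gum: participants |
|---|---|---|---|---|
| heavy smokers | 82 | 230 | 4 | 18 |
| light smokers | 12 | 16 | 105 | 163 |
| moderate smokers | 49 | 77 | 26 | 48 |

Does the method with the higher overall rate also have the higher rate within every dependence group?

No

Heavy smokers: the combination therapy 82/230 = 35.7%, the gum 4/18 = 22.2% → the combination therapy
Light smokers: the combination therapy 12/16 = 75.0%, the gum 105/163 = 64.4% → the combination therapy
Moderate smokers: the combination therapy 49/77 = 63.6%, the gum 26/48 = 54.2% → the combination therapy
Overall: the combination therapy 143/323 = 44.3%, the gum 135/229 = 59.0% → the gum
The combination therapy wins each dependence group but the gum wins overall — the comparison reverses. The combination therapy's participants skew toward heavy smokers, which has a lower base rate.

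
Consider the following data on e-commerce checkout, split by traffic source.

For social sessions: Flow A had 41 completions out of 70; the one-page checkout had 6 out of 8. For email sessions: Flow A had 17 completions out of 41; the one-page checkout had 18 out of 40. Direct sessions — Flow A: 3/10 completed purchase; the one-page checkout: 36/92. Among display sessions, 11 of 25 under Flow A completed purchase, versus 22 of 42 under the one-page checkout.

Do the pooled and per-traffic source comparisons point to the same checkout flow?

No

Social: Flow A 41/70 = 58.6%, the one-page checkout 6/8 = 75.0% → the one-page checkout
Email: Flow A 17/41 = 41.5%, the one-page checkout 18/40 = 45.0% → the one-page checkout
Direct: Flow A 3/10 = 30.0%, the one-page checkout 36/92 = 39.1% → the one-page checkout
Display: Flow A 11/25 = 44.0%, the one-page checkout 22/42 = 52.4% → the one-page checkout
Overall: Flow A 72/146 = 49.3%, the one-page checkout 82/182 = 45.1% → Flow A
The one-page checkout wins each traffic group but Flow A wins overall — the comparison reverses. The one-page checkout's sessions skew toward direct, which has a lower base rate.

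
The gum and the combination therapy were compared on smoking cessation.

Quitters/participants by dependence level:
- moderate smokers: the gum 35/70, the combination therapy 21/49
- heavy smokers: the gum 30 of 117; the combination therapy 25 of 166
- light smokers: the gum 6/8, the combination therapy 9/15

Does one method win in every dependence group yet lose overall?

No

Moderate smokers: the gum 35/70 = 50.0%, the combination therapy 21/49 = 42.9% → the gum
Heavy smokers: the gum 30/117 = 25.6%, the combination therapy 25/166 = 15.1% → the gum
Light smokers: the gum 6/8 = 75.0%, the combination therapy 9/15 = 60.0% → the gum
Overall: the gum 71/195 = 36.4%, the combination therapy 55/230 = 23.9% → the gum
The gum wins overall and in every dependence group — no reversal.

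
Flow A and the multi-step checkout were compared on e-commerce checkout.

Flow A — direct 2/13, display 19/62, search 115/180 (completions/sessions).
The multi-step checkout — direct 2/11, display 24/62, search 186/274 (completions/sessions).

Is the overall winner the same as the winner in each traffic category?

Yes

Direct: Flow A 2/13 = 15.4%, the multi-step checkout 2/11 = 18.2% → the multi-step checkout
Display: Flow A 19/62 = 30.6%, the multi-step checkout 24/62 = 38.7% → the multi-step checkout
Search: Flow A 115/180 = 63.9%, the multi-step checkout 186/274 = 67.9% → the multi-step checkout
Overall: Flow A 136/255 = 53.3%, the multi-step checkout 212/347 = 61.1% → the multi-step checkout
The multi-step checkout wins overall and in every traffic group — no reversal.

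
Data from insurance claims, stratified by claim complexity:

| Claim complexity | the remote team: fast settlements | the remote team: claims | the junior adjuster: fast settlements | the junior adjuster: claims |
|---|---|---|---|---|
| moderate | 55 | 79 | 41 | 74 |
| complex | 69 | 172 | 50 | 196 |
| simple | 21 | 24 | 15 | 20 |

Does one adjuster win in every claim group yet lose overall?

No

Moderate: the remote team 55/79 = 69.6%, the junior adjuster 41/74 = 55.4% → the remote team
Complex: the remote team 69/172 = 40.1%, the junior adjuster 50/196 = 25.5% → the remote team
Simple: the remote team 21/24 = 87.5%, the junior adjuster 15/20 = 75.0% → the remote team
Overall: the remote team 145/275 = 52.7%, the junior adjuster 106/290 = 36.6% → the remote team
The remote team wins overall and in every claim group — no reversal.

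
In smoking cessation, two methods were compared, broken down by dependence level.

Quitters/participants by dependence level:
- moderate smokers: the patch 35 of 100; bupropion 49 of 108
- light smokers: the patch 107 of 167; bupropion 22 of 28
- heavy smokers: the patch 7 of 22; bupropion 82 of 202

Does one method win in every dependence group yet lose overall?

Moderate smokers: the patch 35/100 = 35.0%, bupropion 49/108 = 45.4% → bupropion
Light smokers: the patch 107/167 = 64.1%, bupropion 22/28 = 78.6% → bupropion
Heavy smokers: the patch 7/22 = 31.8%, bupropion 82/202 = 40.6% → bupropion
Overall: the patch 149/289 = 51.6%, bupropion 153/338 = 45.3% → the patch
Bupropion wins each dependence group but the patch wins overall — the comparison reverses. Bupropion's participants skew toward heavy smokers, which has a lower base rate.

Yes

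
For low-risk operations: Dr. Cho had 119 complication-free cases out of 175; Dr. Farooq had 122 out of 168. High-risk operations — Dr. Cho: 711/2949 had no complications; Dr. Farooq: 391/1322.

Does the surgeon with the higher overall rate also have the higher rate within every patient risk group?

Yes

Low-risk: Dr. Cho 119/175 = 68.0%, Dr. Farooq 122/168 = 72.6% → Dr. Farooq
High-risk: Dr. Cho 711/2949 = 24.1%, Dr. Farooq 391/1322 = 29.6% → Dr. Farooq
Overall: Dr. Cho 830/3124 = 26.6%, Dr. Farooq 513/1490 = 34.4% → Dr. Farooq
Dr. Farooq wins overall and in every patient risk group — no reversal.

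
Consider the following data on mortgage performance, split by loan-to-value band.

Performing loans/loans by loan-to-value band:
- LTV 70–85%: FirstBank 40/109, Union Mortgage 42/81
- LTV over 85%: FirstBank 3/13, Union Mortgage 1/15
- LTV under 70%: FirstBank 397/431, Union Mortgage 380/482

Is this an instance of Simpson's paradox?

LTV 70–85%: FirstBank 40/109 = 36.7%, Union Mortgage 42/81 = 51.9% → Union Mortgage
LTV over 85%: FirstBank 3/13 = 23.1%, Union Mortgage 1/15 = 6.7% → FirstBank
LTV under 70%: FirstBank 397/431 = 92.1%, Union Mortgage 380/482 = 78.8% → FirstBank
Overall: FirstBank 440/553 = 79.6%, Union Mortgage 423/578 = 73.2% → FirstBank
Neither sweeps: FirstBank wins 2 of 3 groups, Union Mortgage wins 1. FirstBank wins overall but not every group — no Simpson reversal.

No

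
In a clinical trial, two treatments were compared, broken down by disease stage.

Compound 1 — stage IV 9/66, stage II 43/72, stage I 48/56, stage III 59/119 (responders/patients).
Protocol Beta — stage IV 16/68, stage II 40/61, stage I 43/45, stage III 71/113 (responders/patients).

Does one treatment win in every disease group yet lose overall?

No

Stage IV: Compound 1 9/66 = 13.6%, Protocol Beta 16/68 = 23.5% → Protocol Beta
Stage II: Compound 1 43/72 = 59.7%, Protocol Beta 40/61 = 65.6% → Protocol Beta
Stage I: Compound 1 48/56 = 85.7%, Protocol Beta 43/45 = 95.6% → Protocol Beta
Stage III: Compound 1 59/119 = 49.6%, Protocol Beta 71/113 = 62.8% → Protocol Beta
Overall: Compound 1 159/313 = 50.8%, Protocol Beta 170/287 = 59.2% → Protocol Beta
Protocol Beta wins overall and in every disease group — no reversal.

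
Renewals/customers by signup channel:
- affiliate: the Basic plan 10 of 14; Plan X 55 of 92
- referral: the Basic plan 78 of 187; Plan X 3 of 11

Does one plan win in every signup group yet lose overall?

Yes

Affiliate: the Basic plan 10/14 = 71.4%, Plan X 55/92 = 59.8% → the Basic plan
Referral: the Basic plan 78/187 = 41.7%, Plan X 3/11 = 27.3% → the Basic plan
Overall: the Basic plan 88/201 = 43.8%, Plan X 58/103 = 56.3% → Plan X
The Basic plan wins each signup group but Plan X wins overall — the comparison reverses. The Basic plan's customers skew toward referral, which has a lower base rate.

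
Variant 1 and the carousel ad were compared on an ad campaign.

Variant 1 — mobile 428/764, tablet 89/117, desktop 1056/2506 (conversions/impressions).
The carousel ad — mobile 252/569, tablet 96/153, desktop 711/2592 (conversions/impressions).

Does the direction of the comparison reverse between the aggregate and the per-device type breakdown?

No

Mobile: Variant 1 428/764 = 56.0%, the carousel ad 252/569 = 44.3% → Variant 1
Tablet: Variant 1 89/117 = 76.1%, the carousel ad 96/153 = 62.7% → Variant 1
Desktop: Variant 1 1056/2506 = 42.1%, the carousel ad 711/2592 = 27.4% → Variant 1
Overall: Variant 1 1573/3387 = 46.4%, the carousel ad 1059/3314 = 32.0% → Variant 1
Variant 1 wins overall and in every device group — no reversal.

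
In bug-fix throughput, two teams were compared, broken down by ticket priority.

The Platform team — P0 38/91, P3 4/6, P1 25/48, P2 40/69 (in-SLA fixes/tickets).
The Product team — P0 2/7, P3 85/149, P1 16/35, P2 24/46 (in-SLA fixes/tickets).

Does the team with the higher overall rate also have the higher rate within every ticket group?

No

P0: the Platform team 38/91 = 41.8%, the Product team 2/7 = 28.6% → the Platform team
P3: the Platform team 4/6 = 66.7%, the Product team 85/149 = 57.0% → the Platform team
P1: the Platform team 25/48 = 52.1%, the Product team 16/35 = 45.7% → the Platform team
P2: the Platform team 40/69 = 58.0%, the Product team 24/46 = 52.2% → the Platform team
Overall: the Platform team 107/214 = 50.0%, the Product team 127/237 = 53.6% → the Product team
The Platform team wins each ticket group but the Product team wins overall — the comparison reverses. The Platform team's tickets skew toward P0, which has a lower base rate.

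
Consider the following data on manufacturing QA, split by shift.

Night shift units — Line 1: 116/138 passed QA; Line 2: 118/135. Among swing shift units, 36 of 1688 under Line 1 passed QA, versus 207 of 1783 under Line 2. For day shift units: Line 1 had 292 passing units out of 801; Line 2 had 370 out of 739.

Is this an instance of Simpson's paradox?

No

Night shift: Line 1 116/138 = 84.1%, Line 2 118/135 = 87.4% → Line 2
Swing shift: Line 1 36/1688 = 2.1%, Line 2 207/1783 = 11.6% → Line 2
Day shift: Line 1 292/801 = 36.5%, Line 2 370/739 = 50.1% → Line 2
Overall: Line 1 444/2627 = 16.9%, Line 2 695/2657 = 26.2% → Line 2
Line 2 wins overall and in every shift group — no reversal.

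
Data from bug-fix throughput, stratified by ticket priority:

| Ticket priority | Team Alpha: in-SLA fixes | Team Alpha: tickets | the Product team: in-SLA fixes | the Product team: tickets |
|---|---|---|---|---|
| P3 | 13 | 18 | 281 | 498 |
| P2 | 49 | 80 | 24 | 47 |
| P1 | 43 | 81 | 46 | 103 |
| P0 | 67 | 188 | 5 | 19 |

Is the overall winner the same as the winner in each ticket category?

P3: Team Alpha 13/18 = 72.2%, the Product team 281/498 = 56.4% → Team Alpha
P2: Team Alpha 49/80 = 61.2%, the Product team 24/47 = 51.1% → Team Alpha
P1: Team Alpha 43/81 = 53.1%, the Product team 46/103 = 44.7% → Team Alpha
P0: Team Alpha 67/188 = 35.6%, the Product team 5/19 = 26.3% → Team Alpha
Overall: Team Alpha 172/367 = 46.9%, the Product team 356/667 = 53.4% → the Product team
Team Alpha wins each ticket group but the Product team wins overall — the comparison reverses. Team Alpha's tickets skew toward P0, which has a lower base rate.

No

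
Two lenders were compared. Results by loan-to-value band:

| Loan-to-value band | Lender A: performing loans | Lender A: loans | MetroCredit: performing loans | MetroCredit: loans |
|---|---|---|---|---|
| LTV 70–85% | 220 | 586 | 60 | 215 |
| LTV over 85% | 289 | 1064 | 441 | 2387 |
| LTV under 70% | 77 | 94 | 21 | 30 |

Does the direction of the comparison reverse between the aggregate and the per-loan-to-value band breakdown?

No

LTV 70–85%: Lender A 220/586 = 37.5%, MetroCredit 60/215 = 27.9% → Lender A
LTV over 85%: Lender A 289/1064 = 27.2%, MetroCredit 441/2387 = 18.5% → Lender A
LTV under 70%: Lender A 77/94 = 81.9%, MetroCredit 21/30 = 70.0% → Lender A
Overall: Lender A 586/1744 = 33.6%, MetroCredit 522/2632 = 19.8% → Lender A
Lender A wins overall and in every loan-to-value group — no reversal.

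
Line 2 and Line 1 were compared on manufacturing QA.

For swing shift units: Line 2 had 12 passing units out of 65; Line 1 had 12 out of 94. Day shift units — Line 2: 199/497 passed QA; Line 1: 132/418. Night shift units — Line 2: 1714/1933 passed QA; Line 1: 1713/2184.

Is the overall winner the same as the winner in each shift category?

Swing shift: Line 2 12/65 = 18.5%, Line 1 12/94 = 12.8% → Line 2
Day shift: Line 2 199/497 = 40.0%, Line 1 132/418 = 31.6% → Line 2
Night shift: Line 2 1714/1933 = 88.7%, Line 1 1713/2184 = 78.4% → Line 2
Overall: Line 2 1925/2495 = 77.2%, Line 1 1857/2696 = 68.9% → Line 2
Line 2 wins overall and in every shift group — no reversal.

Yes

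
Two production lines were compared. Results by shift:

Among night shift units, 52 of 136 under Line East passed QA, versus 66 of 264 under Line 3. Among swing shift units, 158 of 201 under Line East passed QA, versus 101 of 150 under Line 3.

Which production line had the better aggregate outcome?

Night shift: Line East 52/136 = 38.2%, Line 3 66/264 = 25.0% → Line East
Swing shift: Line East 158/201 = 78.6%, Line 3 101/150 = 67.3% → Line East
Overall: Line East 210/337 = 62.3%, Line 3 167/414 = 40.3% → Line East

Line East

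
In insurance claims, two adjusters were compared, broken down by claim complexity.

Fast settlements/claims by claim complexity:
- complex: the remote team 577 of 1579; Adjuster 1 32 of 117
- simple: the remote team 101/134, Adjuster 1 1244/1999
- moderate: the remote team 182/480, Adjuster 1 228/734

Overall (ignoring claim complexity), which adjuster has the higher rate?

Adjuster 1

Complex: the remote team 577/1579 = 36.5%, Adjuster 1 32/117 = 27.4% → the remote team
Simple: the remote team 101/134 = 75.4%, Adjuster 1 1244/1999 = 62.2% → the remote team
Moderate: the remote team 182/480 = 37.9%, Adjuster 1 228/734 = 31.1% → the remote team
Overall: the remote team 860/2193 = 39.2%, Adjuster 1 1504/2850 = 52.8% → Adjuster 1
(The remote team wins every claim group but Adjuster 1 wins overall — the remote team's claims skew toward the low-rate complex group.)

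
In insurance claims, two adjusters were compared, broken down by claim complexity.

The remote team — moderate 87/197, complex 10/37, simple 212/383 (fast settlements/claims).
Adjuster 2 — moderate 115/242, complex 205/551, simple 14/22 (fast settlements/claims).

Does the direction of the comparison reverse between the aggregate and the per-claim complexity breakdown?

Yes

Moderate: the remote team 87/197 = 44.2%, Adjuster 2 115/242 = 47.5% → Adjuster 2
Complex: the remote team 10/37 = 27.0%, Adjuster 2 205/551 = 37.2% → Adjuster 2
Simple: the remote team 212/383 = 55.4%, Adjuster 2 14/22 = 63.6% → Adjuster 2
Overall: the remote team 309/617 = 50.1%, Adjuster 2 334/815 = 41.0% → the remote team
Adjuster 2 wins each claim group but the remote team wins overall — the comparison reverses. Adjuster 2's claims skew toward complex, which has a lower base rate.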